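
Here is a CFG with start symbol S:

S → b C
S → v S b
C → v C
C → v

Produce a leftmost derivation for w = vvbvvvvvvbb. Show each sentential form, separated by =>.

S => vSb => vvSbb => vvbCbb => vvbvCbb => vvbvvCbb => vvbvvvCbb => vvbvvvvCbb => vvbvvvvvCbb => vvbvvvvvvbb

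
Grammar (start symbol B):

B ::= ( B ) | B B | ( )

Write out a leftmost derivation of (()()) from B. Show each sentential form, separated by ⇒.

B ⇒ (B) ⇒ (BB) ⇒ (()B) ⇒ (()())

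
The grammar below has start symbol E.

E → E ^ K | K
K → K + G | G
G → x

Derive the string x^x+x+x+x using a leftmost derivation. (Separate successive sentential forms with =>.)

E => E^K => K^K => G^K => x^K => x^K+G => x^K+G+G => x^K+G+G+G => x^G+G+G+G => x^x+G+G+G => x^x+x+G+G => x^x+x+x+G => x^x+x+x+x

E => E^K   [E → E ^ K]
E^K => K^K   [E → K]
K^K => G^K   [K → G]
G^K => x^K   [G → x]
x^K => x^K+G   [K → K + G]
x^K+G => x^K+G+G   [K → K + G]
x^K+G+G => x^K+G+G+G   [K → K + G]
x^K+G+G+G => x^G+G+G+G   [K → G]
x^G+G+G+G => x^x+G+G+G   [G → x]
x^x+G+G+G => x^x+x+G+G   [G → x]
x^x+x+G+G => x^x+x+x+G   [G → x]
x^x+x+x+G => x^x+x+x+x   [G → x]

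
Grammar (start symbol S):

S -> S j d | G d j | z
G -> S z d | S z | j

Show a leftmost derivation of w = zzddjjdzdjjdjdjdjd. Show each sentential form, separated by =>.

S => Sjd => Sjdjd => Sjdjdjd => Sjdjdjdjd => Gdjjdjdjdjd => Szdjjdjdjdjd => Sjdzdjjdjdjdjd => Gdjjdzdjjdjdjdjd => Szddjjdzdjjdjdjdjd => zzddjjdzdjjdjdjdjd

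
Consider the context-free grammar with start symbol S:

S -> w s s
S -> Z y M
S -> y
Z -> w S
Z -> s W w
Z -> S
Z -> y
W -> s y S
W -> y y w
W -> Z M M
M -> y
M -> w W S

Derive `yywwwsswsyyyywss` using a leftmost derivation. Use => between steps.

S=>ZyM=>yyM=>yywWS=>yywZMMS=>yywwSMMS=>yywwwssMMS=>yywwwsswWSMS=>yywwwsswsySSMS=>yywwwsswsyySMS=>yywwwsswsyyyMS=>yywwwsswsyyyyS=>yywwwsswsyyyywss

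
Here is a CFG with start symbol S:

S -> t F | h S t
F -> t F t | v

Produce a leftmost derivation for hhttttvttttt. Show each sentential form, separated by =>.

S => hSt   [S -> h S t]
hSt => hhStt   [S -> h S t]
hhStt => hhtFtt   [S -> t F]
hhtFtt => hhttFttt   [F -> t F t]
hhttFttt => hhtttFtttt   [F -> t F t]
hhtttFtttt => hhttttFttttt   [F -> t F t]
hhttttFttttt => hhttttvttttt   [F -> v]

S => hSt => hhStt => hhtFtt => hhttFttt => hhtttFtttt => hhttttFttttt => hhttttvttttt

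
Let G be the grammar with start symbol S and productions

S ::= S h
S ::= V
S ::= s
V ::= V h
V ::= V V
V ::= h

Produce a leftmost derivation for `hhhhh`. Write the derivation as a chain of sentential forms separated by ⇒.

S⇒V⇒VV⇒VVV⇒VVVV⇒VVVVV⇒hVVVV⇒hhVVV⇒hhhVV⇒hhhhV⇒hhhhh

S ⇒ V   [S ::= V]
V ⇒ VV   [V ::= V V]
VV ⇒ VVV   [V ::= V V]
VVV ⇒ VVVV   [V ::= V V]
VVVV ⇒ VVVVV   [V ::= V V]
VVVVV ⇒ hVVVV   [V ::= h]
hVVVV ⇒ hhVVV   [V ::= h]
hhVVV ⇒ hhhVV   [V ::= h]
hhhVV ⇒ hhhhV   [V ::= h]
hhhhV ⇒ hhhhh   [V ::= h]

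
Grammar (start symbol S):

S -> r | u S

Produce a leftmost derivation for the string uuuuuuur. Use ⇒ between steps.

S ⇒ uS ⇒ uuS ⇒ uuuS ⇒ uuuuS ⇒ uuuuuS ⇒ uuuuuuS ⇒ uuuuuuuS ⇒ uuuuuuur

S ⇒ uS   [S -> u S]
uS ⇒ uuS   [S -> u S]
uuS ⇒ uuuS   [S -> u S]
uuuS ⇒ uuuuS   [S -> u S]
uuuuS ⇒ uuuuuS   [S -> u S]
uuuuuS ⇒ uuuuuuS   [S -> u S]
uuuuuuS ⇒ uuuuuuuS   [S -> u S]
uuuuuuuS ⇒ uuuuuuur   [S -> r]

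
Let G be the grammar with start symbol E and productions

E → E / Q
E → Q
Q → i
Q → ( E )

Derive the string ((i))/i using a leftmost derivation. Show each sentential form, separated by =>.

E => E/Q   [E → E / Q]
E/Q => Q/Q   [E → Q]
Q/Q => (E)/Q   [Q → ( E )]
(E)/Q => (Q)/Q   [E → Q]
(Q)/Q => ((E))/Q   [Q → ( E )]
((E))/Q => ((Q))/Q   [E → Q]
((Q))/Q => ((i))/Q   [Q → i]
((i))/Q => ((i))/i   [Q → i]

E => E/Q => Q/Q => (E)/Q => (Q)/Q => ((E))/Q => ((Q))/Q => ((i))/Q => ((i))/i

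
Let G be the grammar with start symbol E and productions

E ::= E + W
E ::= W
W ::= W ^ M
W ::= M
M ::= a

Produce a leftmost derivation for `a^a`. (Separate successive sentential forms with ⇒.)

E⇒W⇒W^M⇒M^M⇒a^M⇒a^a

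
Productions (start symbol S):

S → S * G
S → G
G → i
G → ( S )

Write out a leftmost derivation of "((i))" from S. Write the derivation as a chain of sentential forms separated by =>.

S => G   [S → G]
G => (S)   [G → ( S )]
(S) => (G)   [S → G]
(G) => ((S))   [G → ( S )]
((S)) => ((G))   [S → G]
((G)) => ((i))   [G → i]

S => G => (S) => (G) => ((S)) => ((G)) => ((i))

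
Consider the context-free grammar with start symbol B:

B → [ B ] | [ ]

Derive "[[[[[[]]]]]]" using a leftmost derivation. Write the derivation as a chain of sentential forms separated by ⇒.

B ⇒ [B]   [B → [ B ]]
[B] ⇒ [[B]]   [B → [ B ]]
[[B]] ⇒ [[[B]]]   [B → [ B ]]
[[[B]]] ⇒ [[[[B]]]]   [B → [ B ]]
[[[[B]]]] ⇒ [[[[[B]]]]]   [B → [ B ]]
[[[[[B]]]]] ⇒ [[[[[[]]]]]]   [B → [ ]]

B⇒[B]⇒[[B]]⇒[[[B]]]⇒[[[[B]]]]⇒[[[[[B]]]]]⇒[[[[[[]]]]]]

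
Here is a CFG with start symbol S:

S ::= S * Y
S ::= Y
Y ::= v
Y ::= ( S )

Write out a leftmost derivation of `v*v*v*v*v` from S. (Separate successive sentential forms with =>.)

S => S*Y   [S ::= S * Y]
S*Y => S*Y*Y   [S ::= S * Y]
S*Y*Y => S*Y*Y*Y   [S ::= S * Y]
S*Y*Y*Y => S*Y*Y*Y*Y   [S ::= S * Y]
S*Y*Y*Y*Y => Y*Y*Y*Y*Y   [S ::= Y]
Y*Y*Y*Y*Y => v*Y*Y*Y*Y   [Y ::= v]
v*Y*Y*Y*Y => v*v*Y*Y*Y   [Y ::= v]
v*v*Y*Y*Y => v*v*v*Y*Y   [Y ::= v]
v*v*v*Y*Y => v*v*v*v*Y   [Y ::= v]
v*v*v*v*Y => v*v*v*v*v   [Y ::= v]

S => S*Y => S*Y*Y => S*Y*Y*Y => S*Y*Y*Y*Y => Y*Y*Y*Y*Y => v*Y*Y*Y*Y => v*v*Y*Y*Y => v*v*v*Y*Y => v*v*v*v*Y => v*v*v*v*v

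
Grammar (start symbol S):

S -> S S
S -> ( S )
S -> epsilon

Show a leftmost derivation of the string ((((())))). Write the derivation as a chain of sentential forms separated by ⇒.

S⇒(S)⇒((S))⇒(((S)))⇒(((SS)))⇒(((SSS)))⇒(((SSSS)))⇒((((S)SSS)))⇒(((((S))SSS)))⇒((((())SSS)))⇒((((())SS)))⇒((((())S)))⇒((((()))))

S ⇒ (S)   [S -> ( S )]
(S) ⇒ ((S))   [S -> ( S )]
((S)) ⇒ (((S)))   [S -> ( S )]
(((S))) ⇒ (((SS)))   [S -> S S]
(((SS))) ⇒ (((SSS)))   [S -> S S]
(((SSS))) ⇒ (((SSSS)))   [S -> S S]
(((SSSS))) ⇒ ((((S)SSS)))   [S -> ( S )]
((((S)SSS))) ⇒ (((((S))SSS)))   [S -> ( S )]
(((((S))SSS))) ⇒ ((((())SSS)))   [S -> epsilon]
((((())SSS))) ⇒ ((((())SS)))   [S -> epsilon]
((((())SS))) ⇒ ((((())S)))   [S -> epsilon]
((((())S))) ⇒ ((((()))))   [S -> epsilon]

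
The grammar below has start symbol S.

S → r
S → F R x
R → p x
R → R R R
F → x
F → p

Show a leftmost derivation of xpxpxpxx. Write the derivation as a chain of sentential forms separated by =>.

S=>FRx=>xRx=>xRRRx=>xpxRRx=>xpxpxRx=>xpxpxpxx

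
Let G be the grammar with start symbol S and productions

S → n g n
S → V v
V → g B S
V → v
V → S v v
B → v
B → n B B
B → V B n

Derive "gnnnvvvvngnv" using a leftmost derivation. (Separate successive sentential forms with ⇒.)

S ⇒ Vv   [S → V v]
Vv ⇒ gBSv   [V → g B S]
gBSv ⇒ gnBBSv   [B → n B B]
gnBBSv ⇒ gnnBBBSv   [B → n B B]
gnnBBBSv ⇒ gnnnBBBBSv   [B → n B B]
gnnnBBBBSv ⇒ gnnnvBBBSv   [B → v]
gnnnvBBBSv ⇒ gnnnvvBBSv   [B → v]
gnnnvvBBSv ⇒ gnnnvvvBSv   [B → v]
gnnnvvvBSv ⇒ gnnnvvvvSv   [B → v]
gnnnvvvvSv ⇒ gnnnvvvvngnv   [S → n g n]

S ⇒ Vv ⇒ gBSv ⇒ gnBBSv ⇒ gnnBBBSv ⇒ gnnnBBBBSv ⇒ gnnnvBBBSv ⇒ gnnnvvBBSv ⇒ gnnnvvvBSv ⇒ gnnnvvvvSv ⇒ gnnnvvvvngnv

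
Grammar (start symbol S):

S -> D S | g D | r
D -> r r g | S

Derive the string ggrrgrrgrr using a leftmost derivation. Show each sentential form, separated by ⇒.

S ⇒ DS ⇒ SS ⇒ gDS ⇒ gSS ⇒ ggDS ⇒ ggSS ⇒ ggDSS ⇒ ggrrgSS ⇒ ggrrgDSS ⇒ ggrrgrrgSS ⇒ ggrrgrrgrS ⇒ ggrrgrrgrr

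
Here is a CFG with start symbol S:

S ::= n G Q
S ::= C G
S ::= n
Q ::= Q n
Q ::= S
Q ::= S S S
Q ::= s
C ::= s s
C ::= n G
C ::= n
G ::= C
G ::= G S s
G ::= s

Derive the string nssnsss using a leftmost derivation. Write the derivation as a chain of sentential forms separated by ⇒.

S⇒nGQ⇒nCQ⇒nssQ⇒nssS⇒nssCG⇒nssnGG⇒nssnCG⇒nssnssG⇒nssnsss

S ⇒ nGQ   [S ::= n G Q]
nGQ ⇒ nCQ   [G ::= C]
nCQ ⇒ nssQ   [C ::= s s]
nssQ ⇒ nssS   [Q ::= S]
nssS ⇒ nssCG   [S ::= C G]
nssCG ⇒ nssnGG   [C ::= n G]
nssnGG ⇒ nssnCG   [G ::= C]
nssnCG ⇒ nssnssG   [C ::= s s]
nssnssG ⇒ nssnsss   [G ::= s]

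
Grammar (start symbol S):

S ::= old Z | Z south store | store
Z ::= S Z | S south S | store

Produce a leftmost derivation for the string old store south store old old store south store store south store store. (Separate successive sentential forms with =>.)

S => old Z   [S ::= old Z]
old Z => old S Z   [Z ::= S Z]
old S Z => old Z south store Z   [S ::= Z south store]
old Z south store Z => old store south store Z   [Z ::= store]
old store south store Z => old store south store S Z   [Z ::= S Z]
old store south store S Z => old store south store Z south store Z   [S ::= Z south store]
old store south store Z south store Z => old store south store S Z south store Z   [Z ::= S Z]
old store south store S Z south store Z => old store south store old Z Z south store Z   [S ::= old Z]
old store south store old Z Z south store Z => old store south store old S south S Z south store Z   [Z ::= S south S]
old store south store old S south S Z south store Z => old store south store old old Z south S Z south store Z   [S ::= old Z]
old store south store old old Z south S Z south store Z => old store south store old old store south S Z south store Z   [Z ::= store]
old store south store old old store south S Z south store Z => old store south store old old store south store Z south store Z   [S ::= store]
old store south store old old store south store Z south store Z => old store south store old old store south store store south store Z   [Z ::= store]
old store south store old old store south store store south store Z => old store south store old old store south store store south store store   [Z ::= store]

S => old Z => old S Z => old Z south store Z => old store south store Z => old store south store S Z => old store south store Z south store Z => old store south store S Z south store Z => old store south store old Z Z south store Z => old store south store old S south S Z south store Z => old store south store old old Z south S Z south store Z => old store south store old old store south S Z south store Z => old store south store old old store south store Z south store Z => old store south store old old store south store store south store Z => old store south store old old store south store store south store store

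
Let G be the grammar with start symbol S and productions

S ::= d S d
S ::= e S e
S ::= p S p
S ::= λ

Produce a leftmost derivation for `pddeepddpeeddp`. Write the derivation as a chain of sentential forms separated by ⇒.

S ⇒ pSp   [S ::= p S p]
pSp ⇒ pdSdp   [S ::= d S d]
pdSdp ⇒ pddSddp   [S ::= d S d]
pddSddp ⇒ pddeSeddp   [S ::= e S e]
pddeSeddp ⇒ pddeeSeeddp   [S ::= e S e]
pddeeSeeddp ⇒ pddeepSpeeddp   [S ::= p S p]
pddeepSpeeddp ⇒ pddeepdSdpeeddp   [S ::= d S d]
pddeepdSdpeeddp ⇒ pddeepddpeeddp   [S ::= λ]

S⇒pSp⇒pdSdp⇒pddSddp⇒pddeSeddp⇒pddeeSeeddp⇒pddeepSpeeddp⇒pddeepdSdpeeddp⇒pddeepddpeeddp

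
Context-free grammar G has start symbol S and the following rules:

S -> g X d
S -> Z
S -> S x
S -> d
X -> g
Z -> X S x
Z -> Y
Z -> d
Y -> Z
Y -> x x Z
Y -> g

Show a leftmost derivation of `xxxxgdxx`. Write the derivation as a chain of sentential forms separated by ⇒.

S ⇒ Z ⇒ Y ⇒ xxZ ⇒ xxY ⇒ xxxxZ ⇒ xxxxXSx ⇒ xxxxgSx ⇒ xxxxgSxx ⇒ xxxxgdxx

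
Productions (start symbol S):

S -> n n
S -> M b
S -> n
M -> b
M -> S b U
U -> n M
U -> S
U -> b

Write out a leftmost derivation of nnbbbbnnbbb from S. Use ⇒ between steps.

S ⇒ Mb ⇒ SbUb ⇒ MbbUb ⇒ SbUbbUb ⇒ nnbUbbUb ⇒ nnbbbbUb ⇒ nnbbbbnMb ⇒ nnbbbbnSbUb ⇒ nnbbbbnnbUb ⇒ nnbbbbnnbbb

S ⇒ Mb   [S -> M b]
Mb ⇒ SbUb   [M -> S b U]
SbUb ⇒ MbbUb   [S -> M b]
MbbUb ⇒ SbUbbUb   [M -> S b U]
SbUbbUb ⇒ nnbUbbUb   [S -> n n]
nnbUbbUb ⇒ nnbbbbUb   [U -> b]
nnbbbbUb ⇒ nnbbbbnMb   [U -> n M]
nnbbbbnMb ⇒ nnbbbbnSbUb   [M -> S b U]
nnbbbbnSbUb ⇒ nnbbbbnnbUb   [S -> n]
nnbbbbnnbUb ⇒ nnbbbbnnbbb   [U -> b]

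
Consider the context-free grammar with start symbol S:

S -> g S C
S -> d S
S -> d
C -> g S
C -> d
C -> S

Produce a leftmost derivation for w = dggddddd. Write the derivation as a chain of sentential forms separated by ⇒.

S ⇒ dS ⇒ dgSC ⇒ dggSCC ⇒ dggdCC ⇒ dggdSC ⇒ dggddSC ⇒ dggdddC ⇒ dggdddS ⇒ dggddddS ⇒ dggddddd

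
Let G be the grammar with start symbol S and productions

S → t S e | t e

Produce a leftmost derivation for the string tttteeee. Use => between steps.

S => tSe   [S → t S e]
tSe => ttSee   [S → t S e]
ttSee => tttSeee   [S → t S e]
tttSeee => tttteeee   [S → t e]

S => tSe => ttSee => tttSeee => tttteeee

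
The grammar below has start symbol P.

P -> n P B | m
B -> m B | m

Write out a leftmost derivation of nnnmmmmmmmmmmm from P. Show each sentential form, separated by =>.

P => nPB => nnPBB => nnnPBBB => nnnmBBB => nnnmmBBB => nnnmmmBB => nnnmmmmBB => nnnmmmmmBB => nnnmmmmmmBB => nnnmmmmmmmBB => nnnmmmmmmmmBB => nnnmmmmmmmmmB => nnnmmmmmmmmmmB => nnnmmmmmmmmmmm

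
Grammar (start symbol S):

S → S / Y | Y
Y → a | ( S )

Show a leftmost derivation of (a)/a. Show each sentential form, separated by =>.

S => S/Y   [S → S / Y]
S/Y => Y/Y   [S → Y]
Y/Y => (S)/Y   [Y → ( S )]
(S)/Y => (Y)/Y   [S → Y]
(Y)/Y => (a)/Y   [Y → a]
(a)/Y => (a)/a   [Y → a]

S=>S/Y=>Y/Y=>(S)/Y=>(Y)/Y=>(a)/Y=>(a)/a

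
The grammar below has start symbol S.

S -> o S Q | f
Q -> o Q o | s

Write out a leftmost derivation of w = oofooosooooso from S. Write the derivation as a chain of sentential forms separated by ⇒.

S ⇒ oSQ ⇒ ooSQQ ⇒ oofQQ ⇒ oofoQoQ ⇒ oofooQooQ ⇒ oofoooQoooQ ⇒ oofooosoooQ ⇒ oofooosooooQo ⇒ oofooosooooso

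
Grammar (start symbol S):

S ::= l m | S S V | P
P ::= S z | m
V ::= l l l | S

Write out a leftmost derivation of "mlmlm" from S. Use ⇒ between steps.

S ⇒ SSV ⇒ PSV ⇒ mSV ⇒ mlmV ⇒ mlmS ⇒ mlmlm

S ⇒ SSV   [S ::= S S V]
SSV ⇒ PSV   [S ::= P]
PSV ⇒ mSV   [P ::= m]
mSV ⇒ mlmV   [S ::= l m]
mlmV ⇒ mlmS   [V ::= S]
mlmS ⇒ mlmlm   [S ::= l m]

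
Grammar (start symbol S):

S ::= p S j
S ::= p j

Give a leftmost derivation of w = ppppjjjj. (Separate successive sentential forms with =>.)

S => pSj   [S ::= p S j]
pSj => ppSjj   [S ::= p S j]
ppSjj => pppSjjj   [S ::= p S j]
pppSjjj => ppppjjjj   [S ::= p j]

S=>pSj=>ppSjj=>pppSjjj=>ppppjjjj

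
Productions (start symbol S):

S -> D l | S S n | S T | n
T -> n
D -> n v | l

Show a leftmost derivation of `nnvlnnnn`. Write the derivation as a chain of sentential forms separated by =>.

S => ST   [S -> S T]
ST => STT   [S -> S T]
STT => STTT   [S -> S T]
STTT => SSnTTT   [S -> S S n]
SSnTTT => nSnTTT   [S -> n]
nSnTTT => nDlnTTT   [S -> D l]
nDlnTTT => nnvlnTTT   [D -> n v]
nnvlnTTT => nnvlnnTT   [T -> n]
nnvlnnTT => nnvlnnnT   [T -> n]
nnvlnnnT => nnvlnnnn   [T -> n]

S => ST => STT => STTT => SSnTTT => nSnTTT => nDlnTTT => nnvlnTTT => nnvlnnTT => nnvlnnnT => nnvlnnnn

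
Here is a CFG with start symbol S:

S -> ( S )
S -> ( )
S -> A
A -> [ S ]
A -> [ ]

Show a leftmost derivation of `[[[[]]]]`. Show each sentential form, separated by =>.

S=>A=>[S]=>[A]=>[[S]]=>[[A]]=>[[[S]]]=>[[[A]]]=>[[[[]]]]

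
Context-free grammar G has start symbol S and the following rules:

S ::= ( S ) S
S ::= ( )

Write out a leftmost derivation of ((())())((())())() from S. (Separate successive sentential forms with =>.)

S => (S)S   [S ::= ( S ) S]
(S)S => ((S)S)S   [S ::= ( S ) S]
((S)S)S => ((())S)S   [S ::= ( )]
((())S)S => ((())())S   [S ::= ( )]
((())())S => ((())())(S)S   [S ::= ( S ) S]
((())())(S)S => ((())())((S)S)S   [S ::= ( S ) S]
((())())((S)S)S => ((())())((())S)S   [S ::= ( )]
((())())((())S)S => ((())())((())())S   [S ::= ( )]
((())())((())())S => ((())())((())())()   [S ::= ( )]

S => (S)S => ((S)S)S => ((())S)S => ((())())S => ((())())(S)S => ((())())((S)S)S => ((())())((())S)S => ((())())((())())S => ((())())((())())()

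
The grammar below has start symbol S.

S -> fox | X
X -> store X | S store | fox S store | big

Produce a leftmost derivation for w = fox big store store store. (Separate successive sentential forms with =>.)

S => X   [S -> X]
X => S store   [X -> S store]
S store => X store   [S -> X]
X store => S store store   [X -> S store]
S store store => X store store   [S -> X]
X store store => fox S store store store   [X -> fox S store]
fox S store store store => fox X store store store   [S -> X]
fox X store store store => fox big store store store   [X -> big]

S => X => S store => X store => S store store => X store store => fox S store store store => fox X store store store => fox big store store store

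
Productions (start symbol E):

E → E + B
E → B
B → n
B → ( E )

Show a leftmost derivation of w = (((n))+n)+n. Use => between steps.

E => E+B => B+B => (E)+B => (E+B)+B => (B+B)+B => ((E)+B)+B => ((B)+B)+B => (((E))+B)+B => (((B))+B)+B => (((n))+B)+B => (((n))+n)+B => (((n))+n)+n

E => E+B   [E → E + B]
E+B => B+B   [E → B]
B+B => (E)+B   [B → ( E )]
(E)+B => (E+B)+B   [E → E + B]
(E+B)+B => (B+B)+B   [E → B]
(B+B)+B => ((E)+B)+B   [B → ( E )]
((E)+B)+B => ((B)+B)+B   [E → B]
((B)+B)+B => (((E))+B)+B   [B → ( E )]
(((E))+B)+B => (((B))+B)+B   [E → B]
(((B))+B)+B => (((n))+B)+B   [B → n]
(((n))+B)+B => (((n))+n)+B   [B → n]
(((n))+n)+B => (((n))+n)+n   [B → n]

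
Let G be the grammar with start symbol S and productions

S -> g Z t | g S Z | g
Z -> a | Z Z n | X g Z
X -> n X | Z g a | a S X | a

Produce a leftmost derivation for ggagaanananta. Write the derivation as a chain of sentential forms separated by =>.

S => gSZ   [S -> g S Z]
gSZ => ggZtZ   [S -> g Z t]
ggZtZ => ggZZntZ   [Z -> Z Z n]
ggZZntZ => ggZZnZntZ   [Z -> Z Z n]
ggZZnZntZ => ggZZnZnZntZ   [Z -> Z Z n]
ggZZnZnZntZ => ggXgZZnZnZntZ   [Z -> X g Z]
ggXgZZnZnZntZ => ggagZZnZnZntZ   [X -> a]
ggagZZnZnZntZ => ggagaZnZnZntZ   [Z -> a]
ggagaZnZnZntZ => ggagaanZnZntZ   [Z -> a]
ggagaanZnZntZ => ggagaananZntZ   [Z -> a]
ggagaananZntZ => ggagaananantZ   [Z -> a]
ggagaananantZ => ggagaanananta   [Z -> a]

S=>gSZ=>ggZtZ=>ggZZntZ=>ggZZnZntZ=>ggZZnZnZntZ=>ggXgZZnZnZntZ=>ggagZZnZnZntZ=>ggagaZnZnZntZ=>ggagaanZnZntZ=>ggagaananZntZ=>ggagaananantZ=>ggagaanananta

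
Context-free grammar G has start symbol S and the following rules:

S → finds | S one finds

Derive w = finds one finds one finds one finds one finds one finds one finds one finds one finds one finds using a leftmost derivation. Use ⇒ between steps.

S ⇒ S one finds ⇒ S one finds one finds ⇒ S one finds one finds one finds ⇒ S one finds one finds one finds one finds ⇒ S one finds one finds one finds one finds one finds ⇒ S one finds one finds one finds one finds one finds one finds ⇒ S one finds one finds one finds one finds one finds one finds one finds ⇒ S one finds one finds one finds one finds one finds one finds one finds one finds ⇒ S one finds one finds one finds one finds one finds one finds one finds one finds one finds ⇒ finds one finds one finds one finds one finds one finds one finds one finds one finds one finds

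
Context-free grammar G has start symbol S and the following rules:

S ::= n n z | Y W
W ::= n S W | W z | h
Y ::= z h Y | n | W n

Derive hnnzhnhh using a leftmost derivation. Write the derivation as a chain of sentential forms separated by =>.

S => YW   [S ::= Y W]
YW => WnW   [Y ::= W n]
WnW => hnW   [W ::= h]
hnW => hnnSW   [W ::= n S W]
hnnSW => hnnYWW   [S ::= Y W]
hnnYWW => hnnzhYWW   [Y ::= z h Y]
hnnzhYWW => hnnzhnWW   [Y ::= n]
hnnzhnWW => hnnzhnhW   [W ::= h]
hnnzhnhW => hnnzhnhh   [W ::= h]

S=>YW=>WnW=>hnW=>hnnSW=>hnnYWW=>hnnzhYWW=>hnnzhnWW=>hnnzhnhW=>hnnzhnhh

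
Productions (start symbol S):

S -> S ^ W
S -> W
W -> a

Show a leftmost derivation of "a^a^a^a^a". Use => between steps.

S => S^W => S^W^W => S^W^W^W => S^W^W^W^W => W^W^W^W^W => a^W^W^W^W => a^a^W^W^W => a^a^a^W^W => a^a^a^a^W => a^a^a^a^a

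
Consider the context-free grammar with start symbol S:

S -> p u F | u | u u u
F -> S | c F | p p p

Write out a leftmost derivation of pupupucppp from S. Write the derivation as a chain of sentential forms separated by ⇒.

S ⇒ puF   [S -> p u F]
puF ⇒ puS   [F -> S]
puS ⇒ pupuF   [S -> p u F]
pupuF ⇒ pupuS   [F -> S]
pupuS ⇒ pupupuF   [S -> p u F]
pupupuF ⇒ pupupucF   [F -> c F]
pupupucF ⇒ pupupucppp   [F -> p p p]

S ⇒ puF ⇒ puS ⇒ pupuF ⇒ pupuS ⇒ pupupuF ⇒ pupupucF ⇒ pupupucppp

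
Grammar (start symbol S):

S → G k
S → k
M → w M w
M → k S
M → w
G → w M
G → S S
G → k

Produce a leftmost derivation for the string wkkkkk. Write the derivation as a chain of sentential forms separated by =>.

S=>Gk=>SSk=>GkSk=>wMkSk=>wkSkSk=>wkkkSk=>wkkkkk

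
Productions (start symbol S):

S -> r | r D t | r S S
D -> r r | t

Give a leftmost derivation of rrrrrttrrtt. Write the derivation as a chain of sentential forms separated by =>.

S => rSS => rrS => rrrSS => rrrrSSS => rrrrrDtSS => rrrrrttSS => rrrrrttrS => rrrrrttrrDt => rrrrrttrrtt

S => rSS   [S -> r S S]
rSS => rrS   [S -> r]
rrS => rrrSS   [S -> r S S]
rrrSS => rrrrSSS   [S -> r S S]
rrrrSSS => rrrrrDtSS   [S -> r D t]
rrrrrDtSS => rrrrrttSS   [D -> t]
rrrrrttSS => rrrrrttrS   [S -> r]
rrrrrttrS => rrrrrttrrDt   [S -> r D t]
rrrrrttrrDt => rrrrrttrrtt   [D -> t]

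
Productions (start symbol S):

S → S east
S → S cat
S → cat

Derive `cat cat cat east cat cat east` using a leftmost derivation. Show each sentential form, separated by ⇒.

S ⇒ S east   [S → S east]
S east ⇒ S cat east   [S → S cat]
S cat east ⇒ S cat cat east   [S → S cat]
S cat cat east ⇒ S east cat cat east   [S → S east]
S east cat cat east ⇒ S cat east cat cat east   [S → S cat]
S cat east cat cat east ⇒ S cat cat east cat cat east   [S → S cat]
S cat cat east cat cat east ⇒ cat cat cat east cat cat east   [S → cat]

S ⇒ S east ⇒ S cat east ⇒ S cat cat east ⇒ S east cat cat east ⇒ S cat east cat cat east ⇒ S cat cat east cat cat east ⇒ cat cat cat east cat cat east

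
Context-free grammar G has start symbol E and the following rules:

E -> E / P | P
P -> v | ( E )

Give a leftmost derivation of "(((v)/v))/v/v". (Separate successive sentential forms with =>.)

E=>E/P=>E/P/P=>P/P/P=>(E)/P/P=>(P)/P/P=>((E))/P/P=>((E/P))/P/P=>((P/P))/P/P=>(((E)/P))/P/P=>(((P)/P))/P/P=>(((v)/P))/P/P=>(((v)/v))/P/P=>(((v)/v))/v/P=>(((v)/v))/v/v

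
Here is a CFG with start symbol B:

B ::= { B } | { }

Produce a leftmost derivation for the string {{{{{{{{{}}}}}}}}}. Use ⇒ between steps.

B ⇒ {B} ⇒ {{B}} ⇒ {{{B}}} ⇒ {{{{B}}}} ⇒ {{{{{B}}}}} ⇒ {{{{{{B}}}}}} ⇒ {{{{{{{B}}}}}}} ⇒ {{{{{{{{B}}}}}}}} ⇒ {{{{{{{{{}}}}}}}}}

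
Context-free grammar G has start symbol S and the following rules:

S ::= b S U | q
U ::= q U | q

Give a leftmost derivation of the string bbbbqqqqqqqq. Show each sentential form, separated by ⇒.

S ⇒ bSU   [S ::= b S U]
bSU ⇒ bbSUU   [S ::= b S U]
bbSUU ⇒ bbbSUUU   [S ::= b S U]
bbbSUUU ⇒ bbbbSUUUU   [S ::= b S U]
bbbbSUUUU ⇒ bbbbqUUUU   [S ::= q]
bbbbqUUUU ⇒ bbbbqqUUUU   [U ::= q U]
bbbbqqUUUU ⇒ bbbbqqqUUUU   [U ::= q U]
bbbbqqqUUUU ⇒ bbbbqqqqUUU   [U ::= q]
bbbbqqqqUUU ⇒ bbbbqqqqqUU   [U ::= q]
bbbbqqqqqUU ⇒ bbbbqqqqqqUU   [U ::= q U]
bbbbqqqqqqUU ⇒ bbbbqqqqqqqU   [U ::= q]
bbbbqqqqqqqU ⇒ bbbbqqqqqqqq   [U ::= q]

S⇒bSU⇒bbSUU⇒bbbSUUU⇒bbbbSUUUU⇒bbbbqUUUU⇒bbbbqqUUUU⇒bbbbqqqUUUU⇒bbbbqqqqUUU⇒bbbbqqqqqUU⇒bbbbqqqqqqUU⇒bbbbqqqqqqqU⇒bbbbqqqqqqqq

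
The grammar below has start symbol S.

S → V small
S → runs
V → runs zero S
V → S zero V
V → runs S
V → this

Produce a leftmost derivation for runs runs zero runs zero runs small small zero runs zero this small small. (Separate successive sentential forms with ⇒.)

S ⇒ V small ⇒ runs S small ⇒ runs V small small ⇒ runs S zero V small small ⇒ runs V small zero V small small ⇒ runs runs zero S small zero V small small ⇒ runs runs zero V small small zero V small small ⇒ runs runs zero runs zero S small small zero V small small ⇒ runs runs zero runs zero runs small small zero V small small ⇒ runs runs zero runs zero runs small small zero S zero V small small ⇒ runs runs zero runs zero runs small small zero runs zero V small small ⇒ runs runs zero runs zero runs small small zero runs zero this small small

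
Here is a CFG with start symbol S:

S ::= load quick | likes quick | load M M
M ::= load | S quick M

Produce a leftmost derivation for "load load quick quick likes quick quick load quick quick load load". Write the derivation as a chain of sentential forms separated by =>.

S => load M M => load S quick M M => load load quick quick M M => load load quick quick S quick M M => load load quick quick likes quick quick M M => load load quick quick likes quick quick S quick M M => load load quick quick likes quick quick load quick quick M M => load load quick quick likes quick quick load quick quick load M => load load quick quick likes quick quick load quick quick load load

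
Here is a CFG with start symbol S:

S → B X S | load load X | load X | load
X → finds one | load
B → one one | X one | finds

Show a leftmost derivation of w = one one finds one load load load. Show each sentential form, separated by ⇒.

S ⇒ B X S ⇒ one one X S ⇒ one one finds one S ⇒ one one finds one load load X ⇒ one one finds one load load load

S ⇒ B X S   [S → B X S]
B X S ⇒ one one X S   [B → one one]
one one X S ⇒ one one finds one S   [X → finds one]
one one finds one S ⇒ one one finds one load load X   [S → load load X]
one one finds one load load X ⇒ one one finds one load load load   [X → load]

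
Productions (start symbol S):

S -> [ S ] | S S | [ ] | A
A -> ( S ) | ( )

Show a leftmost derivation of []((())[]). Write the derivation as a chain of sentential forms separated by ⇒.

S ⇒ SS ⇒ []S ⇒ []A ⇒ [](S) ⇒ [](SS) ⇒ [](AS) ⇒ []((S)S) ⇒ []((A)S) ⇒ []((())S) ⇒ []((())[])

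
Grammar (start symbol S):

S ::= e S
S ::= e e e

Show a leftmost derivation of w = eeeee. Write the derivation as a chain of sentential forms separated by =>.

S => eS   [S ::= e S]
eS => eeS   [S ::= e S]
eeS => eeeee   [S ::= e e e]

S => eS => eeS => eeeee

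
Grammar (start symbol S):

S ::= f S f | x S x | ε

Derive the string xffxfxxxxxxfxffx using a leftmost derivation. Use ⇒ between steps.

S ⇒ xSx ⇒ xfSfx ⇒ xffSffx ⇒ xffxSxffx ⇒ xffxfSfxffx ⇒ xffxfxSxfxffx ⇒ xffxfxxSxxfxffx ⇒ xffxfxxxSxxxfxffx ⇒ xffxfxxxxxxfxffx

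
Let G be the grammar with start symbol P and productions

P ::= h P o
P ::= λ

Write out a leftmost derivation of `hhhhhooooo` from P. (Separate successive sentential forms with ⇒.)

P ⇒ hPo   [P ::= h P o]
hPo ⇒ hhPoo   [P ::= h P o]
hhPoo ⇒ hhhPooo   [P ::= h P o]
hhhPooo ⇒ hhhhPoooo   [P ::= h P o]
hhhhPoooo ⇒ hhhhhPooooo   [P ::= h P o]
hhhhhPooooo ⇒ hhhhhooooo   [P ::= λ]

P ⇒ hPo ⇒ hhPoo ⇒ hhhPooo ⇒ hhhhPoooo ⇒ hhhhhPooooo ⇒ hhhhhooooo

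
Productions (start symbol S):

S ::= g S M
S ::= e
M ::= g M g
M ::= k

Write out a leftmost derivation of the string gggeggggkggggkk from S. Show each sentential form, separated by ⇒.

S ⇒ gSM   [S ::= g S M]
gSM ⇒ ggSMM   [S ::= g S M]
ggSMM ⇒ gggSMMM   [S ::= g S M]
gggSMMM ⇒ gggeMMM   [S ::= e]
gggeMMM ⇒ gggegMgMM   [M ::= g M g]
gggegMgMM ⇒ gggeggMggMM   [M ::= g M g]
gggeggMggMM ⇒ gggegggMgggMM   [M ::= g M g]
gggegggMgggMM ⇒ gggeggggMggggMM   [M ::= g M g]
gggeggggMggggMM ⇒ gggeggggkggggMM   [M ::= k]
gggeggggkggggMM ⇒ gggeggggkggggkM   [M ::= k]
gggeggggkggggkM ⇒ gggeggggkggggkk   [M ::= k]

S ⇒ gSM ⇒ ggSMM ⇒ gggSMMM ⇒ gggeMMM ⇒ gggegMgMM ⇒ gggeggMggMM ⇒ gggegggMgggMM ⇒ gggeggggMggggMM ⇒ gggeggggkggggMM ⇒ gggeggggkggggkM ⇒ gggeggggkggggkk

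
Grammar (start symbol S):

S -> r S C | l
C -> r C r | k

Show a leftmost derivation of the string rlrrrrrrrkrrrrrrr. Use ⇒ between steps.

S⇒rSC⇒rlC⇒rlrCr⇒rlrrCrr⇒rlrrrCrrr⇒rlrrrrCrrrr⇒rlrrrrrCrrrrr⇒rlrrrrrrCrrrrrr⇒rlrrrrrrrCrrrrrrr⇒rlrrrrrrrkrrrrrrr

S ⇒ rSC   [S -> r S C]
rSC ⇒ rlC   [S -> l]
rlC ⇒ rlrCr   [C -> r C r]
rlrCr ⇒ rlrrCrr   [C -> r C r]
rlrrCrr ⇒ rlrrrCrrr   [C -> r C r]
rlrrrCrrr ⇒ rlrrrrCrrrr   [C -> r C r]
rlrrrrCrrrr ⇒ rlrrrrrCrrrrr   [C -> r C r]
rlrrrrrCrrrrr ⇒ rlrrrrrrCrrrrrr   [C -> r C r]
rlrrrrrrCrrrrrr ⇒ rlrrrrrrrCrrrrrrr   [C -> r C r]
rlrrrrrrrCrrrrrrr ⇒ rlrrrrrrrkrrrrrrr   [C -> k]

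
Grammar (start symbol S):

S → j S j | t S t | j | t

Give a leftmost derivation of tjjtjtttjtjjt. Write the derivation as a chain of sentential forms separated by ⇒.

S ⇒ tSt   [S → t S t]
tSt ⇒ tjSjt   [S → j S j]
tjSjt ⇒ tjjSjjt   [S → j S j]
tjjSjjt ⇒ tjjtStjjt   [S → t S t]
tjjtStjjt ⇒ tjjtjSjtjjt   [S → j S j]
tjjtjSjtjjt ⇒ tjjtjtStjtjjt   [S → t S t]
tjjtjtStjtjjt ⇒ tjjtjtttjtjjt   [S → t]

S ⇒ tSt ⇒ tjSjt ⇒ tjjSjjt ⇒ tjjtStjjt ⇒ tjjtjSjtjjt ⇒ tjjtjtStjtjjt ⇒ tjjtjtttjtjjt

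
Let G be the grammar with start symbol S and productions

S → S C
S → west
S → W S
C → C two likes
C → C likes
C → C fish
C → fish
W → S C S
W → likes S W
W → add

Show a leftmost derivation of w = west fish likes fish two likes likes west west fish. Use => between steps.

S => S C => W S C => S C S S C => west C S S C => west C likes S S C => west C two likes likes S S C => west C fish two likes likes S S C => west C likes fish two likes likes S S C => west fish likes fish two likes likes S S C => west fish likes fish two likes likes west S C => west fish likes fish two likes likes west west C => west fish likes fish two likes likes west west fish

S => S C   [S → S C]
S C => W S C   [S → W S]
W S C => S C S S C   [W → S C S]
S C S S C => west C S S C   [S → west]
west C S S C => west C likes S S C   [C → C likes]
west C likes S S C => west C two likes likes S S C   [C → C two likes]
west C two likes likes S S C => west C fish two likes likes S S C   [C → C fish]
west C fish two likes likes S S C => west C likes fish two likes likes S S C   [C → C likes]
west C likes fish two likes likes S S C => west fish likes fish two likes likes S S C   [C → fish]
west fish likes fish two likes likes S S C => west fish likes fish two likes likes west S C   [S → west]
west fish likes fish two likes likes west S C => west fish likes fish two likes likes west west C   [S → west]
west fish likes fish two likes likes west west C => west fish likes fish two likes likes west west fish   [C → fish]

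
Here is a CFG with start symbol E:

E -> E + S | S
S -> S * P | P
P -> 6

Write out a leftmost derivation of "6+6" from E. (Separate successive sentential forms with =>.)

E => E+S => S+S => P+S => 6+S => 6+P => 6+6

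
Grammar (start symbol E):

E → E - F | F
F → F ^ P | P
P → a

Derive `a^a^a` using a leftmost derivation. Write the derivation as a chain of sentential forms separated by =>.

E=>F=>F^P=>F^P^P=>P^P^P=>a^P^P=>a^a^P=>a^a^a

E => F   [E → F]
F => F^P   [F → F ^ P]
F^P => F^P^P   [F → F ^ P]
F^P^P => P^P^P   [F → P]
P^P^P => a^P^P   [P → a]
a^P^P => a^a^P   [P → a]
a^a^P => a^a^a   [P → a]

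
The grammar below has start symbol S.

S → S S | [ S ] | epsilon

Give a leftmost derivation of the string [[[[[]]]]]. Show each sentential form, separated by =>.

S => [S]   [S → [ S ]]
[S] => [[S]]   [S → [ S ]]
[[S]] => [[SS]]   [S → S S]
[[SS]] => [[SSS]]   [S → S S]
[[SSS]] => [[[S]SS]]   [S → [ S ]]
[[[S]SS]] => [[[[S]]SS]]   [S → [ S ]]
[[[[S]]SS]] => [[[[[S]]]SS]]   [S → [ S ]]
[[[[[S]]]SS]] => [[[[[]]]SS]]   [S → epsilon]
[[[[[]]]SS]] => [[[[[]]]S]]   [S → epsilon]
[[[[[]]]S]] => [[[[[]]]]]   [S → epsilon]

S => [S] => [[S]] => [[SS]] => [[SSS]] => [[[S]SS]] => [[[[S]]SS]] => [[[[[S]]]SS]] => [[[[[]]]SS]] => [[[[[]]]S]] => [[[[[]]]]]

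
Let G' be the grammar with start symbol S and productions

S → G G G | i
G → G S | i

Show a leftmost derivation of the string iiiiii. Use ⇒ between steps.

S ⇒ GGG ⇒ GSGG ⇒ iSGG ⇒ iGGGGG ⇒ iiGGGG ⇒ iiiGGG ⇒ iiiiGG ⇒ iiiiiG ⇒ iiiiii

S ⇒ GGG   [S → G G G]
GGG ⇒ GSGG   [G → G S]
GSGG ⇒ iSGG   [G → i]
iSGG ⇒ iGGGGG   [S → G G G]
iGGGGG ⇒ iiGGGG   [G → i]
iiGGGG ⇒ iiiGGG   [G → i]
iiiGGG ⇒ iiiiGG   [G → i]
iiiiGG ⇒ iiiiiG   [G → i]
iiiiiG ⇒ iiiiii   [G → i]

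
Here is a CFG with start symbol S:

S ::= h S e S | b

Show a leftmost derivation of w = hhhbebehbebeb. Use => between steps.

S=>hSeS=>hhSeSeS=>hhhSeSeSeS=>hhhbeSeSeS=>hhhbebeSeS=>hhhbebehSeSeS=>hhhbebehbeSeS=>hhhbebehbebeS=>hhhbebehbebeb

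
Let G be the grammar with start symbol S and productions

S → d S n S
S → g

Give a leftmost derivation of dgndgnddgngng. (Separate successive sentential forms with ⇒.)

S ⇒ dSnS   [S → d S n S]
dSnS ⇒ dgnS   [S → g]
dgnS ⇒ dgndSnS   [S → d S n S]
dgndSnS ⇒ dgndgnS   [S → g]
dgndgnS ⇒ dgndgndSnS   [S → d S n S]
dgndgndSnS ⇒ dgndgnddSnSnS   [S → d S n S]
dgndgnddSnSnS ⇒ dgndgnddgnSnS   [S → g]
dgndgnddgnSnS ⇒ dgndgnddgngnS   [S → g]
dgndgnddgngnS ⇒ dgndgnddgngng   [S → g]

S ⇒ dSnS ⇒ dgnS ⇒ dgndSnS ⇒ dgndgnS ⇒ dgndgndSnS ⇒ dgndgnddSnSnS ⇒ dgndgnddgnSnS ⇒ dgndgnddgngnS ⇒ dgndgnddgngng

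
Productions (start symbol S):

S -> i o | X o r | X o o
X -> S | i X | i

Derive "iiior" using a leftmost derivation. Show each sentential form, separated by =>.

S => Xor => iXor => iiXor => iiior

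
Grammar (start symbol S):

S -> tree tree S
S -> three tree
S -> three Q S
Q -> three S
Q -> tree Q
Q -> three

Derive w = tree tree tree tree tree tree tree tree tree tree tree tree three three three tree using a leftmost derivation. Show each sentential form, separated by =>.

S => tree tree S => tree tree tree tree S => tree tree tree tree tree tree S => tree tree tree tree tree tree tree tree S => tree tree tree tree tree tree tree tree tree tree S => tree tree tree tree tree tree tree tree tree tree tree tree S => tree tree tree tree tree tree tree tree tree tree tree tree three Q S => tree tree tree tree tree tree tree tree tree tree tree tree three three S => tree tree tree tree tree tree tree tree tree tree tree tree three three three tree

S => tree tree S   [S -> tree tree S]
tree tree S => tree tree tree tree S   [S -> tree tree S]
tree tree tree tree S => tree tree tree tree tree tree S   [S -> tree tree S]
tree tree tree tree tree tree S => tree tree tree tree tree tree tree tree S   [S -> tree tree S]
tree tree tree tree tree tree tree tree S => tree tree tree tree tree tree tree tree tree tree S   [S -> tree tree S]
tree tree tree tree tree tree tree tree tree tree S => tree tree tree tree tree tree tree tree tree tree tree tree S   [S -> tree tree S]
tree tree tree tree tree tree tree tree tree tree tree tree S => tree tree tree tree tree tree tree tree tree tree tree tree three Q S   [S -> three Q S]
tree tree tree tree tree tree tree tree tree tree tree tree three Q S => tree tree tree tree tree tree tree tree tree tree tree tree three three S   [Q -> three]
tree tree tree tree tree tree tree tree tree tree tree tree three three S => tree tree tree tree tree tree tree tree tree tree tree tree three three three tree   [S -> three tree]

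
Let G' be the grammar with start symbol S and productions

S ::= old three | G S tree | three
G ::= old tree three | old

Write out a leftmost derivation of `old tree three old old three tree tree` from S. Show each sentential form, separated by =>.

S => G S tree => old tree three S tree => old tree three G S tree tree => old tree three old S tree tree => old tree three old old three tree tree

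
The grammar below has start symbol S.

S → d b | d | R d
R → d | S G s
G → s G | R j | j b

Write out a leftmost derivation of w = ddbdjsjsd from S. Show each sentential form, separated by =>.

S => Rd => SGsd => dGsd => dRjsd => dSGsjsd => ddbGsjsd => ddbRjsjsd => ddbdjsjsd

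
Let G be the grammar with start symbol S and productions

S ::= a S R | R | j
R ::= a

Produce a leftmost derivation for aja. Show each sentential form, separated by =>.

S => aSR => ajR => aja

S => aSR   [S ::= a S R]
aSR => ajR   [S ::= j]
ajR => aja   [R ::= a]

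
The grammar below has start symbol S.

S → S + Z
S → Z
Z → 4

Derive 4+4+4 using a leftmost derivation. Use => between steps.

S => S+Z   [S → S + Z]
S+Z => S+Z+Z   [S → S + Z]
S+Z+Z => Z+Z+Z   [S → Z]
Z+Z+Z => 4+Z+Z   [Z → 4]
4+Z+Z => 4+4+Z   [Z → 4]
4+4+Z => 4+4+4   [Z → 4]

S => S+Z => S+Z+Z => Z+Z+Z => 4+Z+Z => 4+4+Z => 4+4+4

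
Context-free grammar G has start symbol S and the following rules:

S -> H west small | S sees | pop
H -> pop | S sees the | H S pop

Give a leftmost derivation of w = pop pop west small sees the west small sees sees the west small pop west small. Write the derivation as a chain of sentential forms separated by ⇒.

S ⇒ H west small ⇒ H S pop west small ⇒ pop S pop west small ⇒ pop H west small pop west small ⇒ pop S sees the west small pop west small ⇒ pop S sees sees the west small pop west small ⇒ pop H west small sees sees the west small pop west small ⇒ pop S sees the west small sees sees the west small pop west small ⇒ pop H west small sees the west small sees sees the west small pop west small ⇒ pop pop west small sees the west small sees sees the west small pop west small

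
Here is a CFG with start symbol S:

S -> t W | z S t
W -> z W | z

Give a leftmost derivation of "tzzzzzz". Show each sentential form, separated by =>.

S => tW   [S -> t W]
tW => tzW   [W -> z W]
tzW => tzzW   [W -> z W]
tzzW => tzzzW   [W -> z W]
tzzzW => tzzzzW   [W -> z W]
tzzzzW => tzzzzzW   [W -> z W]
tzzzzzW => tzzzzzz   [W -> z]

S=>tW=>tzW=>tzzW=>tzzzW=>tzzzzW=>tzzzzzW=>tzzzzzz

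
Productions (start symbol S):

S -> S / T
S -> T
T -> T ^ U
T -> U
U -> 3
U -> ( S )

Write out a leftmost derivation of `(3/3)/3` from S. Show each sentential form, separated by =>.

S => S/T   [S -> S / T]
S/T => T/T   [S -> T]
T/T => U/T   [T -> U]
U/T => (S)/T   [U -> ( S )]
(S)/T => (S/T)/T   [S -> S / T]
(S/T)/T => (T/T)/T   [S -> T]
(T/T)/T => (U/T)/T   [T -> U]
(U/T)/T => (3/T)/T   [U -> 3]
(3/T)/T => (3/U)/T   [T -> U]
(3/U)/T => (3/3)/T   [U -> 3]
(3/3)/T => (3/3)/U   [T -> U]
(3/3)/U => (3/3)/3   [U -> 3]

S => S/T => T/T => U/T => (S)/T => (S/T)/T => (T/T)/T => (U/T)/T => (3/T)/T => (3/U)/T => (3/3)/T => (3/3)/U => (3/3)/3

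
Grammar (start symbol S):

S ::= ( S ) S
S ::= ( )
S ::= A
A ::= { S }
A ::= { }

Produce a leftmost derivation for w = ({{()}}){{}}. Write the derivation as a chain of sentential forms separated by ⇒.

S⇒(S)S⇒(A)S⇒({S})S⇒({A})S⇒({{S}})S⇒({{()}})S⇒({{()}})A⇒({{()}}){S}⇒({{()}}){A}⇒({{()}}){{}}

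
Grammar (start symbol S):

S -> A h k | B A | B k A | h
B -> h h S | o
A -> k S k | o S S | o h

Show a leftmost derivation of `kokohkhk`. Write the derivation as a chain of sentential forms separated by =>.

S => Ahk => kSkhk => kBkAkhk => kokAkhk => kokohkhk

S => Ahk   [S -> A h k]
Ahk => kSkhk   [A -> k S k]
kSkhk => kBkAkhk   [S -> B k A]
kBkAkhk => kokAkhk   [B -> o]
kokAkhk => kokohkhk   [A -> o h]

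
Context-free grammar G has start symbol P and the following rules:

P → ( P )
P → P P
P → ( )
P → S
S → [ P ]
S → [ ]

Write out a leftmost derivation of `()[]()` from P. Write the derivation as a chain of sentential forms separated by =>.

P => PP => PPP => ()PP => ()SP => ()[]P => ()[]()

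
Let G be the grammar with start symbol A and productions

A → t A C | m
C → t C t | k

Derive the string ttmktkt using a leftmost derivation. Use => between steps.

A => tAC   [A → t A C]
tAC => ttACC   [A → t A C]
ttACC => ttmCC   [A → m]
ttmCC => ttmkC   [C → k]
ttmkC => ttmktCt   [C → t C t]
ttmktCt => ttmktkt   [C → k]

A => tAC => ttACC => ttmCC => ttmkC => ttmktCt => ttmktkt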